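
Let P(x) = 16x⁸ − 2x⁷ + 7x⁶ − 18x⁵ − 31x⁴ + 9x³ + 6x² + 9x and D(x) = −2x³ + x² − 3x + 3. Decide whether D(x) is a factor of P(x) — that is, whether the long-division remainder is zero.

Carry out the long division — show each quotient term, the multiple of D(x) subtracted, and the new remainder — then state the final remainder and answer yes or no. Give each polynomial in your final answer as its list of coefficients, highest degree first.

R = [0], so D(x) is a factor of P(x). yes

Step 1: lead(16x⁸ − 2x⁷ + 7x⁶ − 18x⁵ − 31x⁴ + 9x³ + 6x² + 9x) ÷ lead(D) = 16x⁸ ÷ −2x³ = −8x⁵. Subtract (−8x⁵)·D = 16x⁸ − 8x⁷ + 24x⁶ − 24x⁵. Remainder: 6x⁷ − 17x⁶ + 6x⁵ − 31x⁴ + 9x³ + 6x² + 9x.
Step 2: lead(6x⁷ − 17x⁶ + 6x⁵ − 31x⁴ + 9x³ + 6x² + 9x) ÷ lead(D) = 6x⁷ ÷ −2x³ = −3x⁴. Subtract (−3x⁴)·D = 6x⁷ − 3x⁶ + 9x⁵ − 9x⁴. Remainder: −14x⁶ − 3x⁵ − 22x⁴ + 9x³ + 6x² + 9x.
Step 3: lead(−14x⁶ − 3x⁵ − 22x⁴ + 9x³ + 6x² + 9x) ÷ lead(D) = −14x⁶ ÷ −2x³ = 7x³. Subtract (7x³)·D = −14x⁶ + 7x⁵ − 21x⁴ + 21x³. Remainder: −10x⁵ − x⁴ − 12x³ + 6x² + 9x.
Step 4: lead(−10x⁵ − x⁴ − 12x³ + 6x² + 9x) ÷ lead(D) = −10x⁵ ÷ −2x³ = 5x². Subtract (5x²)·D = −10x⁵ + 5x⁴ − 15x³ + 15x². Remainder: −6x⁴ + 3x³ − 9x² + 9x.
Step 5: lead(−6x⁴ + 3x³ − 9x² + 9x) ÷ lead(D) = −6x⁴ ÷ −2x³ = 3x. Subtract (3x)·D = −6x⁴ + 3x³ − 9x² + 9x. Remainder: 0.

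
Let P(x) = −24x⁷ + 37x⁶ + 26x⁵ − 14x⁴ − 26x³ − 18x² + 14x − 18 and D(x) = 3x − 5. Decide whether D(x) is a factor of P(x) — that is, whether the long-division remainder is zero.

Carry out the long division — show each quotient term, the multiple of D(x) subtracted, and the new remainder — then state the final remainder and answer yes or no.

R(x) = −3, so D(x) is not a factor of P(x). no

Step 1: lead(−24x⁷ + 37x⁶ + 26x⁵ − 14x⁴ − 26x³ − 18x² + 14x − 18) ÷ lead(D) = −24x⁷ ÷ 3x = −8x⁶. Subtract (−8x⁶)·D = −24x⁷ + 40x⁶. Remainder: −3x⁶ + 26x⁵ − 14x⁴ − 26x³ − 18x² + 14x − 18.
Step 2: lead(−3x⁶ + 26x⁵ − 14x⁴ − 26x³ − 18x² + 14x − 18) ÷ lead(D) = −3x⁶ ÷ 3x = −x⁵. Subtract (−x⁵)·D = −3x⁶ + 5x⁵. Remainder: 21x⁵ − 14x⁴ − 26x³ − 18x² + 14x − 18.
Step 3: lead(21x⁵ − 14x⁴ − 26x³ − 18x² + 14x − 18) ÷ lead(D) = 21x⁵ ÷ 3x = 7x⁴. Subtract (7x⁴)·D = 21x⁵ − 35x⁴. Remainder: 21x⁴ − 26x³ − 18x² + 14x − 18.
Step 4: lead(21x⁴ − 26x³ − 18x² + 14x − 18) ÷ lead(D) = 21x⁴ ÷ 3x = 7x³. Subtract (7x³)·D = 21x⁴ − 35x³. Remainder: 9x³ − 18x² + 14x − 18.
Step 5: lead(9x³ − 18x² + 14x − 18) ÷ lead(D) = 9x³ ÷ 3x = 3x². Subtract (3x²)·D = 9x³ − 15x². Remainder: −3x² + 14x − 18.
Step 6: lead(−3x² + 14x − 18) ÷ lead(D) = −3x² ÷ 3x = −x. Subtract (−x)·D = −3x² + 5x. Remainder: 9x − 18.
Step 7: lead(9x − 18) ÷ lead(D) = 9x ÷ 3x = 3. Subtract (3)·D = 9x − 15. Remainder: −3.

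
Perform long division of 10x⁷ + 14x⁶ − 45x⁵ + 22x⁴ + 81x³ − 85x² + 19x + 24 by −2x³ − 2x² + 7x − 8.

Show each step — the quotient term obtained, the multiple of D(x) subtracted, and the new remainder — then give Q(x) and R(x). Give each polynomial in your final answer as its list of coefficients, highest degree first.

Step 1: lead(10x⁷ + 14x⁶ − 45x⁵ + 22x⁴ + 81x³ − 85x² + 19x + 24) ÷ lead(D) = 10x⁷ ÷ −2x³ = −5x⁴. Subtract (−5x⁴)·D = 10x⁷ + 10x⁶ − 35x⁵ + 40x⁴. Remainder: 4x⁶ − 10x⁵ − 18x⁴ + 81x³ − 85x² + 19x + 24.
Step 2: lead(4x⁶ − 10x⁵ − 18x⁴ + 81x³ − 85x² + 19x + 24) ÷ lead(D) = 4x⁶ ÷ −2x³ = −2x³. Subtract (−2x³)·D = 4x⁶ + 4x⁵ − 14x⁴ + 16x³. Remainder: −14x⁵ − 4x⁴ + 65x³ − 85x² + 19x + 24.
Step 3: lead(−14x⁵ − 4x⁴ + 65x³ − 85x² + 19x + 24) ÷ lead(D) = −14x⁵ ÷ −2x³ = 7x². Subtract (7x²)·D = −14x⁵ − 14x⁴ + 49x³ − 56x². Remainder: 10x⁴ + 16x³ − 29x² + 19x + 24.
Step 4: lead(10x⁴ + 16x³ − 29x² + 19x + 24) ÷ lead(D) = 10x⁴ ÷ −2x³ = −5x. Subtract (−5x)·D = 10x⁴ + 10x³ − 35x² + 40x. Remainder: 6x³ + 6x² − 21x + 24.
Step 5: lead(6x³ + 6x² − 21x + 24) ÷ lead(D) = 6x³ ÷ −2x³ = −3. Subtract (−3)·D = 6x³ + 6x² − 21x + 24. Remainder: 0.

Q = [-5, -2, 7, -5, -3]; R = [0]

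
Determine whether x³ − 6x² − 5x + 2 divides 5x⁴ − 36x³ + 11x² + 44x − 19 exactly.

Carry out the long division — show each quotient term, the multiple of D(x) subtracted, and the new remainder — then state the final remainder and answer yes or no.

R(x) = 4x − 7, so D(x) is not a factor of P(x). no

Step 1: lead(5x⁴ − 36x³ + 11x² + 44x − 19) ÷ lead(D) = 5x⁴ ÷ x³ = 5x. Subtract (5x)·D = 5x⁴ − 30x³ − 25x² + 10x. Remainder: −6x³ + 36x² + 34x − 19.
Step 2: lead(−6x³ + 36x² + 34x − 19) ÷ lead(D) = −6x³ ÷ x³ = −6. Subtract (−6)·D = −6x³ + 36x² + 30x − 12. Remainder: 4x − 7.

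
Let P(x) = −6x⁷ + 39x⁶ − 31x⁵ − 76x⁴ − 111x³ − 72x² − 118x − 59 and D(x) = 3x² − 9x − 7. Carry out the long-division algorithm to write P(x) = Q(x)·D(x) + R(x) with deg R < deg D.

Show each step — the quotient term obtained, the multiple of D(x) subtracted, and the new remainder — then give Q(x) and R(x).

Step 1: lead(−6x⁷ + 39x⁶ − 31x⁵ − 76x⁴ − 111x³ − 72x² − 118x − 59) ÷ lead(D) = −6x⁷ ÷ 3x² = −2x⁵. Subtract (−2x⁵)·D = −6x⁷ + 18x⁶ + 14x⁵. Remainder: 21x⁶ − 45x⁵ − 76x⁴ − 111x³ − 72x² − 118x − 59.
Step 2: lead(21x⁶ − 45x⁵ − 76x⁴ − 111x³ − 72x² − 118x − 59) ÷ lead(D) = 21x⁶ ÷ 3x² = 7x⁴. Subtract (7x⁴)·D = 21x⁶ − 63x⁵ − 49x⁴. Remainder: 18x⁵ − 27x⁴ − 111x³ − 72x² − 118x − 59.
Step 3: lead(18x⁵ − 27x⁴ − 111x³ − 72x² − 118x − 59) ÷ lead(D) = 18x⁵ ÷ 3x² = 6x³. Subtract (6x³)·D = 18x⁵ − 54x⁴ − 42x³. Remainder: 27x⁴ − 69x³ − 72x² − 118x − 59.
Step 4: lead(27x⁴ − 69x³ − 72x² − 118x − 59) ÷ lead(D) = 27x⁴ ÷ 3x² = 9x². Subtract (9x²)·D = 27x⁴ − 81x³ − 63x². Remainder: 12x³ − 9x² − 118x − 59.
Step 5: lead(12x³ − 9x² − 118x − 59) ÷ lead(D) = 12x³ ÷ 3x² = 4x. Subtract (4x)·D = 12x³ − 36x² − 28x. Remainder: 27x² − 90x − 59.
Step 6: lead(27x² − 90x − 59) ÷ lead(D) = 27x² ÷ 3x² = 9. Subtract (9)·D = 27x² − 81x − 63. Remainder: −9x + 4.

Q(x) = −2x⁵ + 7x⁴ + 6x³ + 9x² + 4x + 9; R(x) = −9x + 4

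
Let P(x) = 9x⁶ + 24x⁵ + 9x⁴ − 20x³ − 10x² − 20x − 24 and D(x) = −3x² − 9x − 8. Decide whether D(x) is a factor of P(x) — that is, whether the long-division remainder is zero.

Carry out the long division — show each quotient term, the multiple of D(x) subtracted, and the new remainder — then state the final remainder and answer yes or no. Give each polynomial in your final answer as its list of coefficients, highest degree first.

R = [8], so D(x) is not a factor of P(x). no

Step 1: lead(9x⁶ + 24x⁵ + 9x⁴ − 20x³ − 10x² − 20x − 24) ÷ lead(D) = 9x⁶ ÷ −3x² = −3x⁴. Subtract (−3x⁴)·D = 9x⁶ + 27x⁵ + 24x⁴. Remainder: −3x⁵ − 15x⁴ − 20x³ − 10x² − 20x − 24.
Step 2: lead(−3x⁵ − 15x⁴ − 20x³ − 10x² − 20x − 24) ÷ lead(D) = −3x⁵ ÷ −3x² = x³. Subtract (x³)·D = −3x⁵ − 9x⁴ − 8x³. Remainder: −6x⁴ − 12x³ − 10x² − 20x − 24.
Step 3: lead(−6x⁴ − 12x³ − 10x² − 20x − 24) ÷ lead(D) = −6x⁴ ÷ −3x² = 2x². Subtract (2x²)·D = −6x⁴ − 18x³ − 16x². Remainder: 6x³ + 6x² − 20x − 24.
Step 4: lead(6x³ + 6x² − 20x − 24) ÷ lead(D) = 6x³ ÷ −3x² = −2x. Subtract (−2x)·D = 6x³ + 18x² + 16x. Remainder: −12x² − 36x − 24.
Step 5: lead(−12x² − 36x − 24) ÷ lead(D) = −12x² ÷ −3x² = 4. Subtract (4)·D = −12x² − 36x − 32. Remainder: 8.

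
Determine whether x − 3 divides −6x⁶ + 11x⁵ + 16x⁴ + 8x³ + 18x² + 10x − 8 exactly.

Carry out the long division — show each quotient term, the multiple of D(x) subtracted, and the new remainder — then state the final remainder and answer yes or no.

Step 1: lead(−6x⁶ + 11x⁵ + 16x⁴ + 8x³ + 18x² + 10x − 8) ÷ lead(D) = −6x⁶ ÷ x = −6x⁵. Subtract (−6x⁵)·D = −6x⁶ + 18x⁵. Remainder: −7x⁵ + 16x⁴ + 8x³ + 18x² + 10x − 8.
Step 2: lead(−7x⁵ + 16x⁴ + 8x³ + 18x² + 10x − 8) ÷ lead(D) = −7x⁵ ÷ x = −7x⁴. Subtract (−7x⁴)·D = −7x⁵ + 21x⁴. Remainder: −5x⁴ + 8x³ + 18x² + 10x − 8.
Step 3: lead(−5x⁴ + 8x³ + 18x² + 10x − 8) ÷ lead(D) = −5x⁴ ÷ x = −5x³. Subtract (−5x³)·D = −5x⁴ + 15x³. Remainder: −7x³ + 18x² + 10x − 8.
Step 4: lead(−7x³ + 18x² + 10x − 8) ÷ lead(D) = −7x³ ÷ x = −7x². Subtract (−7x²)·D = −7x³ + 21x². Remainder: −3x² + 10x − 8.
Step 5: lead(−3x² + 10x − 8) ÷ lead(D) = −3x² ÷ x = −3x. Subtract (−3x)·D = −3x² + 9x. Remainder: x − 8.
Step 6: lead(x − 8) ÷ lead(D) = x ÷ x = 1. Subtract (1)·D = x − 3. Remainder: −5.

R(x) = −5, so D(x) is not a factor of P(x). no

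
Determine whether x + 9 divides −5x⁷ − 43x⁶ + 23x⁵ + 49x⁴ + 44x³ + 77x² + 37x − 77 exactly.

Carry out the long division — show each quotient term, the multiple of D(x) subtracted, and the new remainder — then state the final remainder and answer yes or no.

Step 1: lead(−5x⁷ − 43x⁶ + 23x⁵ + 49x⁴ + 44x³ + 77x² + 37x − 77) ÷ lead(D) = −5x⁷ ÷ x = −5x⁶. Subtract (−5x⁶)·D = −5x⁷ − 45x⁶. Remainder: 2x⁶ + 23x⁵ + 49x⁴ + 44x³ + 77x² + 37x − 77.
Step 2: lead(2x⁶ + 23x⁵ + 49x⁴ + 44x³ + 77x² + 37x − 77) ÷ lead(D) = 2x⁶ ÷ x = 2x⁵. Subtract (2x⁵)·D = 2x⁶ + 18x⁵. Remainder: 5x⁵ + 49x⁴ + 44x³ + 77x² + 37x − 77.
Step 3: lead(5x⁵ + 49x⁴ + 44x³ + 77x² + 37x − 77) ÷ lead(D) = 5x⁵ ÷ x = 5x⁴. Subtract (5x⁴)·D = 5x⁵ + 45x⁴. Remainder: 4x⁴ + 44x³ + 77x² + 37x − 77.
Step 4: lead(4x⁴ + 44x³ + 77x² + 37x − 77) ÷ lead(D) = 4x⁴ ÷ x = 4x³. Subtract (4x³)·D = 4x⁴ + 36x³. Remainder: 8x³ + 77x² + 37x − 77.
Step 5: lead(8x³ + 77x² + 37x − 77) ÷ lead(D) = 8x³ ÷ x = 8x². Subtract (8x²)·D = 8x³ + 72x². Remainder: 5x² + 37x − 77.
Step 6: lead(5x² + 37x − 77) ÷ lead(D) = 5x² ÷ x = 5x. Subtract (5x)·D = 5x² + 45x. Remainder: −8x − 77.
Step 7: lead(−8x − 77) ÷ lead(D) = −8x ÷ x = −8. Subtract (−8)·D = −8x − 72. Remainder: −5.

R(x) = −5, so D(x) is not a factor of P(x). no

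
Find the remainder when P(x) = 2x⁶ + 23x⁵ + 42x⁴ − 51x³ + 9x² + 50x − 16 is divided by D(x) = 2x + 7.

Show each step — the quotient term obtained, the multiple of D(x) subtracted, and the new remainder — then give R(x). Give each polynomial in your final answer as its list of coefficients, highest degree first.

Step 1: lead(2x⁶ + 23x⁵ + 42x⁴ − 51x³ + 9x² + 50x − 16) ÷ lead(D) = 2x⁶ ÷ 2x = x⁵. Subtract (x⁵)·D = 2x⁶ + 7x⁵. Remainder: 16x⁵ + 42x⁴ − 51x³ + 9x² + 50x − 16.
Step 2: lead(16x⁵ + 42x⁴ − 51x³ + 9x² + 50x − 16) ÷ lead(D) = 16x⁵ ÷ 2x = 8x⁴. Subtract (8x⁴)·D = 16x⁵ + 56x⁴. Remainder: −14x⁴ − 51x³ + 9x² + 50x − 16.
Step 3: lead(−14x⁴ − 51x³ + 9x² + 50x − 16) ÷ lead(D) = −14x⁴ ÷ 2x = −7x³. Subtract (−7x³)·D = −14x⁴ − 49x³. Remainder: −2x³ + 9x² + 50x − 16.
Step 4: lead(−2x³ + 9x² + 50x − 16) ÷ lead(D) = −2x³ ÷ 2x = −x². Subtract (−x²)·D = −2x³ − 7x². Remainder: 16x² + 50x − 16.
Step 5: lead(16x² + 50x − 16) ÷ lead(D) = 16x² ÷ 2x = 8x. Subtract (8x)·D = 16x² + 56x. Remainder: −6x − 16.
Step 6: lead(−6x − 16) ÷ lead(D) = −6x ÷ 2x = −3. Subtract (−3)·D = −6x − 21. Remainder: 5.

R = [5]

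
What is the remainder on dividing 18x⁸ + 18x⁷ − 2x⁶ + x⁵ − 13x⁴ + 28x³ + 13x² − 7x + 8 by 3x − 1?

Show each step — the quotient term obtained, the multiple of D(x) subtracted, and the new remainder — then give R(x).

R(x) = 8

Step 1: lead(18x⁸ + 18x⁷ − 2x⁶ + x⁵ − 13x⁴ + 28x³ + 13x² − 7x + 8) ÷ lead(D) = 18x⁸ ÷ 3x = 6x⁷. Subtract (6x⁷)·D = 18x⁸ − 6x⁷. Remainder: 24x⁷ − 2x⁶ + x⁵ − 13x⁴ + 28x³ + 13x² − 7x + 8.
Step 2: lead(24x⁷ − 2x⁶ + x⁵ − 13x⁴ + 28x³ + 13x² − 7x + 8) ÷ lead(D) = 24x⁷ ÷ 3x = 8x⁶. Subtract (8x⁶)·D = 24x⁷ − 8x⁶. Remainder: 6x⁶ + x⁵ − 13x⁴ + 28x³ + 13x² − 7x + 8.
Step 3: lead(6x⁶ + x⁵ − 13x⁴ + 28x³ + 13x² − 7x + 8) ÷ lead(D) = 6x⁶ ÷ 3x = 2x⁵. Subtract (2x⁵)·D = 6x⁶ − 2x⁵. Remainder: 3x⁵ − 13x⁴ + 28x³ + 13x² − 7x + 8.
Step 4: lead(3x⁵ − 13x⁴ + 28x³ + 13x² − 7x + 8) ÷ lead(D) = 3x⁵ ÷ 3x = x⁴. Subtract (x⁴)·D = 3x⁵ − x⁴. Remainder: −12x⁴ + 28x³ + 13x² − 7x + 8.
Step 5: lead(−12x⁴ + 28x³ + 13x² − 7x + 8) ÷ lead(D) = −12x⁴ ÷ 3x = −4x³. Subtract (−4x³)·D = −12x⁴ + 4x³. Remainder: 24x³ + 13x² − 7x + 8.
Step 6: lead(24x³ + 13x² − 7x + 8) ÷ lead(D) = 24x³ ÷ 3x = 8x². Subtract (8x²)·D = 24x³ − 8x². Remainder: 21x² − 7x + 8.
Step 7: lead(21x² − 7x + 8) ÷ lead(D) = 21x² ÷ 3x = 7x. Subtract (7x)·D = 21x² − 7x. Remainder: 8.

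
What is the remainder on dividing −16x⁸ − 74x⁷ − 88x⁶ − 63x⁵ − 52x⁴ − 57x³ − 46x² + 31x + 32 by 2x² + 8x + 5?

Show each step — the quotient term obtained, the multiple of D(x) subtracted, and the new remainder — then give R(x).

Step 1: lead(−16x⁸ − 74x⁷ − 88x⁶ − 63x⁵ − 52x⁴ − 57x³ − 46x² + 31x + 32) ÷ lead(D) = −16x⁸ ÷ 2x² = −8x⁶. Subtract (−8x⁶)·D = −16x⁸ − 64x⁷ − 40x⁶. Remainder: −10x⁷ − 48x⁶ − 63x⁵ − 52x⁴ − 57x³ − 46x² + 31x + 32.
Step 2: lead(−10x⁷ − 48x⁶ − 63x⁵ − 52x⁴ − 57x³ − 46x² + 31x + 32) ÷ lead(D) = −10x⁷ ÷ 2x² = −5x⁵. Subtract (−5x⁵)·D = −10x⁷ − 40x⁶ − 25x⁵. Remainder: −8x⁶ − 38x⁵ − 52x⁴ − 57x³ − 46x² + 31x + 32.
Step 3: lead(−8x⁶ − 38x⁵ − 52x⁴ − 57x³ − 46x² + 31x + 32) ÷ lead(D) = −8x⁶ ÷ 2x² = −4x⁴. Subtract (−4x⁴)·D = −8x⁶ − 32x⁵ − 20x⁴. Remainder: −6x⁵ − 32x⁴ − 57x³ − 46x² + 31x + 32.
Step 4: lead(−6x⁵ − 32x⁴ − 57x³ − 46x² + 31x + 32) ÷ lead(D) = −6x⁵ ÷ 2x² = −3x³. Subtract (−3x³)·D = −6x⁵ − 24x⁴ − 15x³. Remainder: −8x⁴ − 42x³ − 46x² + 31x + 32.
Step 5: lead(−8x⁴ − 42x³ − 46x² + 31x + 32) ÷ lead(D) = −8x⁴ ÷ 2x² = −4x². Subtract (−4x²)·D = −8x⁴ − 32x³ − 20x². Remainder: −10x³ − 26x² + 31x + 32.
Step 6: lead(−10x³ − 26x² + 31x + 32) ÷ lead(D) = −10x³ ÷ 2x² = −5x. Subtract (−5x)·D = −10x³ − 40x² − 25x. Remainder: 14x² + 56x + 32.
Step 7: lead(14x² + 56x + 32) ÷ lead(D) = 14x² ÷ 2x² = 7. Subtract (7)·D = 14x² + 56x + 35. Remainder: −3.

R(x) = −3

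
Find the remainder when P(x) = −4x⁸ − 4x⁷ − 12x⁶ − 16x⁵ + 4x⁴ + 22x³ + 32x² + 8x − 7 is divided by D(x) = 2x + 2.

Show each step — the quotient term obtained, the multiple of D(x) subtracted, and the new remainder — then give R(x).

Step 1: lead(−4x⁸ − 4x⁷ − 12x⁶ − 16x⁵ + 4x⁴ + 22x³ + 32x² + 8x − 7) ÷ lead(D) = −4x⁸ ÷ 2x = −2x⁷. Subtract (−2x⁷)·D = −4x⁸ − 4x⁷. Remainder: −12x⁶ − 16x⁵ + 4x⁴ + 22x³ + 32x² + 8x − 7.
Step 2: lead(−12x⁶ − 16x⁵ + 4x⁴ + 22x³ + 32x² + 8x − 7) ÷ lead(D) = −12x⁶ ÷ 2x = −6x⁵. Subtract (−6x⁵)·D = −12x⁶ − 12x⁵. Remainder: −4x⁵ + 4x⁴ + 22x³ + 32x² + 8x − 7.
Step 3: lead(−4x⁵ + 4x⁴ + 22x³ + 32x² + 8x − 7) ÷ lead(D) = −4x⁵ ÷ 2x = −2x⁴. Subtract (−2x⁴)·D = −4x⁵ − 4x⁴. Remainder: 8x⁴ + 22x³ + 32x² + 8x − 7.
Step 4: lead(8x⁴ + 22x³ + 32x² + 8x − 7) ÷ lead(D) = 8x⁴ ÷ 2x = 4x³. Subtract (4x³)·D = 8x⁴ + 8x³. Remainder: 14x³ + 32x² + 8x − 7.
Step 5: lead(14x³ + 32x² + 8x − 7) ÷ lead(D) = 14x³ ÷ 2x = 7x². Subtract (7x²)·D = 14x³ + 14x². Remainder: 18x² + 8x − 7.
Step 6: lead(18x² + 8x − 7) ÷ lead(D) = 18x² ÷ 2x = 9x. Subtract (9x)·D = 18x² + 18x. Remainder: −10x − 7.
Step 7: lead(−10x − 7) ÷ lead(D) = −10x ÷ 2x = −5. Subtract (−5)·D = −10x − 10. Remainder: 3.

R(x) = 3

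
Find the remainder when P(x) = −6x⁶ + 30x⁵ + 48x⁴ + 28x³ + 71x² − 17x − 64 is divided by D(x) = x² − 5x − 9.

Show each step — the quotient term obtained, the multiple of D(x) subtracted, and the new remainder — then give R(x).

Step 1: lead(−6x⁶ + 30x⁵ + 48x⁴ + 28x³ + 71x² − 17x − 64) ÷ lead(D) = −6x⁶ ÷ x² = −6x⁴. Subtract (−6x⁴)·D = −6x⁶ + 30x⁵ + 54x⁴. Remainder: −6x⁴ + 28x³ + 71x² − 17x − 64.
Step 2: lead(−6x⁴ + 28x³ + 71x² − 17x − 64) ÷ lead(D) = −6x⁴ ÷ x² = −6x². Subtract (−6x²)·D = −6x⁴ + 30x³ + 54x². Remainder: −2x³ + 17x² − 17x − 64.
Step 3: lead(−2x³ + 17x² − 17x − 64) ÷ lead(D) = −2x³ ÷ x² = −2x. Subtract (−2x)·D = −2x³ + 10x² + 18x. Remainder: 7x² − 35x − 64.
Step 4: lead(7x² − 35x − 64) ÷ lead(D) = 7x² ÷ x² = 7. Subtract (7)·D = 7x² − 35x − 63. Remainder: −1.

R(x) = −1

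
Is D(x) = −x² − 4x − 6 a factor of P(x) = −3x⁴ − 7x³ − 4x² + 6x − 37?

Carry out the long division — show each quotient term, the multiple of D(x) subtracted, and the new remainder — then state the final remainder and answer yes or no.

R(x) = −1, so D(x) is not a factor of P(x). no

Step 1: lead(−3x⁴ − 7x³ − 4x² + 6x − 37) ÷ lead(D) = −3x⁴ ÷ −x² = 3x². Subtract (3x²)·D = −3x⁴ − 12x³ − 18x². Remainder: 5x³ + 14x² + 6x − 37.
Step 2: lead(5x³ + 14x² + 6x − 37) ÷ lead(D) = 5x³ ÷ −x² = −5x. Subtract (−5x)·D = 5x³ + 20x² + 30x. Remainder: −6x² − 24x − 37.
Step 3: lead(−6x² − 24x − 37) ÷ lead(D) = −6x² ÷ −x² = 6. Subtract (6)·D = −6x² − 24x − 36. Remainder: −1.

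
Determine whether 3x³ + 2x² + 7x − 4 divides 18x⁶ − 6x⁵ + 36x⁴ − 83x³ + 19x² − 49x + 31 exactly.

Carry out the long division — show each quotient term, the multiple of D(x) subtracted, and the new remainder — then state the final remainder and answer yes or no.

Step 1: lead(18x⁶ − 6x⁵ + 36x⁴ − 83x³ + 19x² − 49x + 31) ÷ lead(D) = 18x⁶ ÷ 3x³ = 6x³. Subtract (6x³)·D = 18x⁶ + 12x⁵ + 42x⁴ − 24x³. Remainder: −18x⁵ − 6x⁴ − 59x³ + 19x² − 49x + 31.
Step 2: lead(−18x⁵ − 6x⁴ − 59x³ + 19x² − 49x + 31) ÷ lead(D) = −18x⁵ ÷ 3x³ = −6x². Subtract (−6x²)·D = −18x⁵ − 12x⁴ − 42x³ + 24x². Remainder: 6x⁴ − 17x³ − 5x² − 49x + 31.
Step 3: lead(6x⁴ − 17x³ − 5x² − 49x + 31) ÷ lead(D) = 6x⁴ ÷ 3x³ = 2x. Subtract (2x)·D = 6x⁴ + 4x³ + 14x² − 8x. Remainder: −21x³ − 19x² − 41x + 31.
Step 4: lead(−21x³ − 19x² − 41x + 31) ÷ lead(D) = −21x³ ÷ 3x³ = −7. Subtract (−7)·D = −21x³ − 14x² − 49x + 28. Remainder: −5x² + 8x + 3.

R(x) = −5x² + 8x + 3, so D(x) is not a factor of P(x). no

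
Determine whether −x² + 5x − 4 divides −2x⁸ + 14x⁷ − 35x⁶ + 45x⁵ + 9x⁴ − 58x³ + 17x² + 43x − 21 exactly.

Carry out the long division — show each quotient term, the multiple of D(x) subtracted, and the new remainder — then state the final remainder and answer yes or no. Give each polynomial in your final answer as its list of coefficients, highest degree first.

Step 1: lead(−2x⁸ + 14x⁷ − 35x⁶ + 45x⁵ + 9x⁴ − 58x³ + 17x² + 43x − 21) ÷ lead(D) = −2x⁸ ÷ −x² = 2x⁶. Subtract (2x⁶)·D = −2x⁸ + 10x⁷ − 8x⁶. Remainder: 4x⁷ − 27x⁶ + 45x⁵ + 9x⁴ − 58x³ + 17x² + 43x − 21.
Step 2: lead(4x⁷ − 27x⁶ + 45x⁵ + 9x⁴ − 58x³ + 17x² + 43x − 21) ÷ lead(D) = 4x⁷ ÷ −x² = −4x⁵. Subtract (−4x⁵)·D = 4x⁷ − 20x⁶ + 16x⁵. Remainder: −7x⁶ + 29x⁵ + 9x⁴ − 58x³ + 17x² + 43x − 21.
Step 3: lead(−7x⁶ + 29x⁵ + 9x⁴ − 58x³ + 17x² + 43x − 21) ÷ lead(D) = −7x⁶ ÷ −x² = 7x⁴. Subtract (7x⁴)·D = −7x⁶ + 35x⁵ − 28x⁴. Remainder: −6x⁵ + 37x⁴ − 58x³ + 17x² + 43x − 21.
Step 4: lead(−6x⁵ + 37x⁴ − 58x³ + 17x² + 43x − 21) ÷ lead(D) = −6x⁵ ÷ −x² = 6x³. Subtract (6x³)·D = −6x⁵ + 30x⁴ − 24x³. Remainder: 7x⁴ − 34x³ + 17x² + 43x − 21.
Step 5: lead(7x⁴ − 34x³ + 17x² + 43x − 21) ÷ lead(D) = 7x⁴ ÷ −x² = −7x². Subtract (−7x²)·D = 7x⁴ − 35x³ + 28x². Remainder: x³ − 11x² + 43x − 21.
Step 6: lead(x³ − 11x² + 43x − 21) ÷ lead(D) = x³ ÷ −x² = −x. Subtract (−x)·D = x³ − 5x² + 4x. Remainder: −6x² + 39x − 21.
Step 7: lead(−6x² + 39x − 21) ÷ lead(D) = −6x² ÷ −x² = 6. Subtract (6)·D = −6x² + 30x − 24. Remainder: 9x + 3.

R = [9, 3], so D(x) is not a factor of P(x). no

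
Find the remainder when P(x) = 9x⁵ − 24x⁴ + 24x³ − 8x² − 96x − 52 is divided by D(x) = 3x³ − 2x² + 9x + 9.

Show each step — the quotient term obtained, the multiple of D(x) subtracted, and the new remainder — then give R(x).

R(x) = 9x² + 3x − 7

Step 1: lead(9x⁵ − 24x⁴ + 24x³ − 8x² − 96x − 52) ÷ lead(D) = 9x⁵ ÷ 3x³ = 3x². Subtract (3x²)·D = 9x⁵ − 6x⁴ + 27x³ + 27x². Remainder: −18x⁴ − 3x³ − 35x² − 96x − 52.
Step 2: lead(−18x⁴ − 3x³ − 35x² − 96x − 52) ÷ lead(D) = −18x⁴ ÷ 3x³ = −6x. Subtract (−6x)·D = −18x⁴ + 12x³ − 54x² − 54x. Remainder: −15x³ + 19x² − 42x − 52.
Step 3: lead(−15x³ + 19x² − 42x − 52) ÷ lead(D) = −15x³ ÷ 3x³ = −5. Subtract (−5)·D = −15x³ + 10x² − 45x − 45. Remainder: 9x² + 3x − 7.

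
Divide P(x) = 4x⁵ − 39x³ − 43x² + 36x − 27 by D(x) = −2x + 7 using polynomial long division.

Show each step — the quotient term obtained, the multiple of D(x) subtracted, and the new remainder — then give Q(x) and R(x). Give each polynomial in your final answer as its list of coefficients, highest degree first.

Step 1: lead(4x⁵ − 39x³ − 43x² + 36x − 27) ÷ lead(D) = 4x⁵ ÷ −2x = −2x⁴. Subtract (−2x⁴)·D = 4x⁵ − 14x⁴. Remainder: 14x⁴ − 39x³ − 43x² + 36x − 27.
Step 2: lead(14x⁴ − 39x³ − 43x² + 36x − 27) ÷ lead(D) = 14x⁴ ÷ −2x = −7x³. Subtract (−7x³)·D = 14x⁴ − 49x³. Remainder: 10x³ − 43x² + 36x − 27.
Step 3: lead(10x³ − 43x² + 36x − 27) ÷ lead(D) = 10x³ ÷ −2x = −5x². Subtract (−5x²)·D = 10x³ − 35x². Remainder: −8x² + 36x − 27.
Step 4: lead(−8x² + 36x − 27) ÷ lead(D) = −8x² ÷ −2x = 4x. Subtract (4x)·D = −8x² + 28x. Remainder: 8x − 27.
Step 5: lead(8x − 27) ÷ lead(D) = 8x ÷ −2x = −4. Subtract (−4)·D = 8x − 28. Remainder: 1.

Q = [-2, -7, -5, 4, -4]; R = [1]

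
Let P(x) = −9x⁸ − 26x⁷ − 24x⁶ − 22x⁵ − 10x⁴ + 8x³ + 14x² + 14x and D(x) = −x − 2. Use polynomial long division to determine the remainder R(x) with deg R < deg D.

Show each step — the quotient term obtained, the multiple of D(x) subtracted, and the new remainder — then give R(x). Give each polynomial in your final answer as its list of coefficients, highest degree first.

Step 1: lead(−9x⁸ − 26x⁷ − 24x⁶ − 22x⁵ − 10x⁴ + 8x³ + 14x² + 14x) ÷ lead(D) = −9x⁸ ÷ −x = 9x⁷. Subtract (9x⁷)·D = −9x⁸ − 18x⁷. Remainder: −8x⁷ − 24x⁶ − 22x⁵ − 10x⁴ + 8x³ + 14x² + 14x.
Step 2: lead(−8x⁷ − 24x⁶ − 22x⁵ − 10x⁴ + 8x³ + 14x² + 14x) ÷ lead(D) = −8x⁷ ÷ −x = 8x⁶. Subtract (8x⁶)·D = −8x⁷ − 16x⁶. Remainder: −8x⁶ − 22x⁵ − 10x⁴ + 8x³ + 14x² + 14x.
Step 3: lead(−8x⁶ − 22x⁵ − 10x⁴ + 8x³ + 14x² + 14x) ÷ lead(D) = −8x⁶ ÷ −x = 8x⁵. Subtract (8x⁵)·D = −8x⁶ − 16x⁵. Remainder: −6x⁵ − 10x⁴ + 8x³ + 14x² + 14x.
Step 4: lead(−6x⁵ − 10x⁴ + 8x³ + 14x² + 14x) ÷ lead(D) = −6x⁵ ÷ −x = 6x⁴. Subtract (6x⁴)·D = −6x⁵ − 12x⁴. Remainder: 2x⁴ + 8x³ + 14x² + 14x.
Step 5: lead(2x⁴ + 8x³ + 14x² + 14x) ÷ lead(D) = 2x⁴ ÷ −x = −2x³. Subtract (−2x³)·D = 2x⁴ + 4x³. Remainder: 4x³ + 14x² + 14x.
Step 6: lead(4x³ + 14x² + 14x) ÷ lead(D) = 4x³ ÷ −x = −4x². Subtract (−4x²)·D = 4x³ + 8x². Remainder: 6x² + 14x.
Step 7: lead(6x² + 14x) ÷ lead(D) = 6x² ÷ −x = −6x. Subtract (−6x)·D = 6x² + 12x. Remainder: 2x.
Step 8: lead(2x) ÷ lead(D) = 2x ÷ −x = −2. Subtract (−2)·D = 2x + 4. Remainder: −4.

R = [-4]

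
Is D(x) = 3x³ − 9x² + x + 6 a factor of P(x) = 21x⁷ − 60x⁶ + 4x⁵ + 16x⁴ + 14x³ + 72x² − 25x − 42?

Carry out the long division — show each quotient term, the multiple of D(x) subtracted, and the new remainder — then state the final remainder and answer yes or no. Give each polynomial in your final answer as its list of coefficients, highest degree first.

Step 1: lead(21x⁷ − 60x⁶ + 4x⁵ + 16x⁴ + 14x³ + 72x² − 25x − 42) ÷ lead(D) = 21x⁷ ÷ 3x³ = 7x⁴. Subtract (7x⁴)·D = 21x⁷ − 63x⁶ + 7x⁵ + 42x⁴. Remainder: 3x⁶ − 3x⁵ − 26x⁴ + 14x³ + 72x² − 25x − 42.
Step 2: lead(3x⁶ − 3x⁵ − 26x⁴ + 14x³ + 72x² − 25x − 42) ÷ lead(D) = 3x⁶ ÷ 3x³ = x³. Subtract (x³)·D = 3x⁶ − 9x⁵ + x⁴ + 6x³. Remainder: 6x⁵ − 27x⁴ + 8x³ + 72x² − 25x − 42.
Step 3: lead(6x⁵ − 27x⁴ + 8x³ + 72x² − 25x − 42) ÷ lead(D) = 6x⁵ ÷ 3x³ = 2x². Subtract (2x²)·D = 6x⁵ − 18x⁴ + 2x³ + 12x². Remainder: −9x⁴ + 6x³ + 60x² − 25x − 42.
Step 4: lead(−9x⁴ + 6x³ + 60x² − 25x − 42) ÷ lead(D) = −9x⁴ ÷ 3x³ = −3x. Subtract (−3x)·D = −9x⁴ + 27x³ − 3x² − 18x. Remainder: −21x³ + 63x² − 7x − 42.
Step 5: lead(−21x³ + 63x² − 7x − 42) ÷ lead(D) = −21x³ ÷ 3x³ = −7. Subtract (−7)·D = −21x³ + 63x² − 7x − 42. Remainder: 0.

R = [0], so D(x) is a factor of P(x). yes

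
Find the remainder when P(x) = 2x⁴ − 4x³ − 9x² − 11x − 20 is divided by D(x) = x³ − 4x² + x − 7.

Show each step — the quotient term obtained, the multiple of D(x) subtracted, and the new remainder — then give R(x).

R(x) = 5x² − x + 8

Step 1: lead(2x⁴ − 4x³ − 9x² − 11x − 20) ÷ lead(D) = 2x⁴ ÷ x³ = 2x. Subtract (2x)·D = 2x⁴ − 8x³ + 2x² − 14x. Remainder: 4x³ − 11x² + 3x − 20.
Step 2: lead(4x³ − 11x² + 3x − 20) ÷ lead(D) = 4x³ ÷ x³ = 4. Subtract (4)·D = 4x³ − 16x² + 4x − 28. Remainder: 5x² − x + 8.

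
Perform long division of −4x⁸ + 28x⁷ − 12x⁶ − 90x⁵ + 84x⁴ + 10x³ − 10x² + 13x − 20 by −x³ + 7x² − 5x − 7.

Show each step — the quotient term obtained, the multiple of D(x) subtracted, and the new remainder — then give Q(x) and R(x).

Q(x) = 4x⁵ − 8x³ + 6x² − 2x + 2; R(x) = 8x² + 9x − 6

Step 1: lead(−4x⁸ + 28x⁷ − 12x⁶ − 90x⁵ + 84x⁴ + 10x³ − 10x² + 13x − 20) ÷ lead(D) = −4x⁸ ÷ −x³ = 4x⁵. Subtract (4x⁵)·D = −4x⁸ + 28x⁷ − 20x⁶ − 28x⁵. Remainder: 8x⁶ − 62x⁵ + 84x⁴ + 10x³ − 10x² + 13x − 20.
Step 2: lead(8x⁶ − 62x⁵ + 84x⁴ + 10x³ − 10x² + 13x − 20) ÷ lead(D) = 8x⁶ ÷ −x³ = −8x³. Subtract (−8x³)·D = 8x⁶ − 56x⁵ + 40x⁴ + 56x³. Remainder: −6x⁵ + 44x⁴ − 46x³ − 10x² + 13x − 20.
Step 3: lead(−6x⁵ + 44x⁴ − 46x³ − 10x² + 13x − 20) ÷ lead(D) = −6x⁵ ÷ −x³ = 6x². Subtract (6x²)·D = −6x⁵ + 42x⁴ − 30x³ − 42x². Remainder: 2x⁴ − 16x³ + 32x² + 13x − 20.
Step 4: lead(2x⁴ − 16x³ + 32x² + 13x − 20) ÷ lead(D) = 2x⁴ ÷ −x³ = −2x. Subtract (−2x)·D = 2x⁴ − 14x³ + 10x² + 14x. Remainder: −2x³ + 22x² − x − 20.
Step 5: lead(−2x³ + 22x² − x − 20) ÷ lead(D) = −2x³ ÷ −x³ = 2. Subtract (2)·D = −2x³ + 14x² − 10x − 14. Remainder: 8x² + 9x − 6.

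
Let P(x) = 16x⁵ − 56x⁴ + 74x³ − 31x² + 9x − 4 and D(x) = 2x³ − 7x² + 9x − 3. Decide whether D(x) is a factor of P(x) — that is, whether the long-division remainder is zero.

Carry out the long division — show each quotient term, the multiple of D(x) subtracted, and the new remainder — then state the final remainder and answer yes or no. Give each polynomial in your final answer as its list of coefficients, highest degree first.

Step 1: lead(16x⁵ − 56x⁴ + 74x³ − 31x² + 9x − 4) ÷ lead(D) = 16x⁵ ÷ 2x³ = 8x². Subtract (8x²)·D = 16x⁵ − 56x⁴ + 72x³ − 24x². Remainder: 2x³ − 7x² + 9x − 4.
Step 2: lead(2x³ − 7x² + 9x − 4) ÷ lead(D) = 2x³ ÷ 2x³ = 1. Subtract (1)·D = 2x³ − 7x² + 9x − 3. Remainder: −1.

R = [-1], so D(x) is not a factor of P(x). no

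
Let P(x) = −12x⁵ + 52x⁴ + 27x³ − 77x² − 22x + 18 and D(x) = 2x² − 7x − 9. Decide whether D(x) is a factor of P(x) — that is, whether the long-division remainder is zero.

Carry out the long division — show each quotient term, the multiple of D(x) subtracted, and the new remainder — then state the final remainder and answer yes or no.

Step 1: lead(−12x⁵ + 52x⁴ + 27x³ − 77x² − 22x + 18) ÷ lead(D) = −12x⁵ ÷ 2x² = −6x³. Subtract (−6x³)·D = −12x⁵ + 42x⁴ + 54x³. Remainder: 10x⁴ − 27x³ − 77x² − 22x + 18.
Step 2: lead(10x⁴ − 27x³ − 77x² − 22x + 18) ÷ lead(D) = 10x⁴ ÷ 2x² = 5x². Subtract (5x²)·D = 10x⁴ − 35x³ − 45x². Remainder: 8x³ − 32x² − 22x + 18.
Step 3: lead(8x³ − 32x² − 22x + 18) ÷ lead(D) = 8x³ ÷ 2x² = 4x. Subtract (4x)·D = 8x³ − 28x² − 36x. Remainder: −4x² + 14x + 18.
Step 4: lead(−4x² + 14x + 18) ÷ lead(D) = −4x² ÷ 2x² = −2. Subtract (−2)·D = −4x² + 14x + 18. Remainder: 0.

R(x) = 0, so D(x) is a factor of P(x). yes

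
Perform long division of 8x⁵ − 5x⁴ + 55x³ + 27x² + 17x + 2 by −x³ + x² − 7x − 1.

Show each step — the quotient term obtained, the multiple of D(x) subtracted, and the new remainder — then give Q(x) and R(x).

Q(x) = −8x² − 3x − 2; R(x) = 0

Step 1: lead(8x⁵ − 5x⁴ + 55x³ + 27x² + 17x + 2) ÷ lead(D) = 8x⁵ ÷ −x³ = −8x². Subtract (−8x²)·D = 8x⁵ − 8x⁴ + 56x³ + 8x². Remainder: 3x⁴ − x³ + 19x² + 17x + 2.
Step 2: lead(3x⁴ − x³ + 19x² + 17x + 2) ÷ lead(D) = 3x⁴ ÷ −x³ = −3x. Subtract (−3x)·D = 3x⁴ − 3x³ + 21x² + 3x. Remainder: 2x³ − 2x² + 14x + 2.
Step 3: lead(2x³ − 2x² + 14x + 2) ÷ lead(D) = 2x³ ÷ −x³ = −2. Subtract (−2)·D = 2x³ − 2x² + 14x + 2. Remainder: 0.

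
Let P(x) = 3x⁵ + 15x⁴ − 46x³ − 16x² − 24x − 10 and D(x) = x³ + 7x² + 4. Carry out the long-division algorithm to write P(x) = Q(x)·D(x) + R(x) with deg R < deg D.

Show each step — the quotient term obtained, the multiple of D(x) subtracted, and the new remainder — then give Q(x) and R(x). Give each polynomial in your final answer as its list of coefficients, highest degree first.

Step 1: lead(3x⁵ + 15x⁴ − 46x³ − 16x² − 24x − 10) ÷ lead(D) = 3x⁵ ÷ x³ = 3x². Subtract (3x²)·D = 3x⁵ + 21x⁴ + 12x². Remainder: −6x⁴ − 46x³ − 28x² − 24x − 10.
Step 2: lead(−6x⁴ − 46x³ − 28x² − 24x − 10) ÷ lead(D) = −6x⁴ ÷ x³ = −6x. Subtract (−6x)·D = −6x⁴ − 42x³ − 24x. Remainder: −4x³ − 28x² − 10.
Step 3: lead(−4x³ − 28x² − 10) ÷ lead(D) = −4x³ ÷ x³ = −4. Subtract (−4)·D = −4x³ − 28x² − 16. Remainder: 6.

Q = [3, -6, -4]; R = [6]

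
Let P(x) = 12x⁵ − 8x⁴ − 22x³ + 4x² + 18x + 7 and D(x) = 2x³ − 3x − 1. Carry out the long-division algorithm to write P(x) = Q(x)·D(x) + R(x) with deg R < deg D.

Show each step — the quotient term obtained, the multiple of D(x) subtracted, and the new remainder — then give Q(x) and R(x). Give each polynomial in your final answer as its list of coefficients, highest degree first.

Step 1: lead(12x⁵ − 8x⁴ − 22x³ + 4x² + 18x + 7) ÷ lead(D) = 12x⁵ ÷ 2x³ = 6x². Subtract (6x²)·D = 12x⁵ − 18x³ − 6x². Remainder: −8x⁴ − 4x³ + 10x² + 18x + 7.
Step 2: lead(−8x⁴ − 4x³ + 10x² + 18x + 7) ÷ lead(D) = −8x⁴ ÷ 2x³ = −4x. Subtract (−4x)·D = −8x⁴ + 12x² + 4x. Remainder: −4x³ − 2x² + 14x + 7.
Step 3: lead(−4x³ − 2x² + 14x + 7) ÷ lead(D) = −4x³ ÷ 2x³ = −2. Subtract (−2)·D = −4x³ + 6x + 2. Remainder: −2x² + 8x + 5.

Q = [6, -4, -2]; R = [-2, 8, 5]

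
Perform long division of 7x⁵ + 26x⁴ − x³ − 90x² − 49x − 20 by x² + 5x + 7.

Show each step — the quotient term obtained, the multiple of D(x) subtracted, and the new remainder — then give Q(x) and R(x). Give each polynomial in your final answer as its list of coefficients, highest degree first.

Step 1: lead(7x⁵ + 26x⁴ − x³ − 90x² − 49x − 20) ÷ lead(D) = 7x⁵ ÷ x² = 7x³. Subtract (7x³)·D = 7x⁵ + 35x⁴ + 49x³. Remainder: −9x⁴ − 50x³ − 90x² − 49x − 20.
Step 2: lead(−9x⁴ − 50x³ − 90x² − 49x − 20) ÷ lead(D) = −9x⁴ ÷ x² = −9x². Subtract (−9x²)·D = −9x⁴ − 45x³ − 63x². Remainder: −5x³ − 27x² − 49x − 20.
Step 3: lead(−5x³ − 27x² − 49x − 20) ÷ lead(D) = −5x³ ÷ x² = −5x. Subtract (−5x)·D = −5x³ − 25x² − 35x. Remainder: −2x² − 14x − 20.
Step 4: lead(−2x² − 14x − 20) ÷ lead(D) = −2x² ÷ x² = −2. Subtract (−2)·D = −2x² − 10x − 14. Remainder: −4x − 6.

Q = [7, -9, -5, -2]; R = [-4, -6]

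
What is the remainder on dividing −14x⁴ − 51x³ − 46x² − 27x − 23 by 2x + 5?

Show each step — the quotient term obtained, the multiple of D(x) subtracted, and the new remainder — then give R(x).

R(x) = 7

Step 1: lead(−14x⁴ − 51x³ − 46x² − 27x − 23) ÷ lead(D) = −14x⁴ ÷ 2x = −7x³. Subtract (−7x³)·D = −14x⁴ − 35x³. Remainder: −16x³ − 46x² − 27x − 23.
Step 2: lead(−16x³ − 46x² − 27x − 23) ÷ lead(D) = −16x³ ÷ 2x = −8x². Subtract (−8x²)·D = −16x³ − 40x². Remainder: −6x² − 27x − 23.
Step 3: lead(−6x² − 27x − 23) ÷ lead(D) = −6x² ÷ 2x = −3x. Subtract (−3x)·D = −6x² − 15x. Remainder: −12x − 23.
Step 4: lead(−12x − 23) ÷ lead(D) = −12x ÷ 2x = −6. Subtract (−6)·D = −12x − 30. Remainder: 7.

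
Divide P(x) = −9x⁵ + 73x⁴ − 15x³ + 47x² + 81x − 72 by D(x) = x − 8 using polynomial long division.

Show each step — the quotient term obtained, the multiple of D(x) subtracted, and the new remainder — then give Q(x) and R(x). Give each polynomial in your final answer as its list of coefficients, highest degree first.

Q = [-9, 1, -7, -9, 9]; R = [0]

Step 1: lead(−9x⁵ + 73x⁴ − 15x³ + 47x² + 81x − 72) ÷ lead(D) = −9x⁵ ÷ x = −9x⁴. Subtract (−9x⁴)·D = −9x⁵ + 72x⁴. Remainder: x⁴ − 15x³ + 47x² + 81x − 72.
Step 2: lead(x⁴ − 15x³ + 47x² + 81x − 72) ÷ lead(D) = x⁴ ÷ x = x³. Subtract (x³)·D = x⁴ − 8x³. Remainder: −7x³ + 47x² + 81x − 72.
Step 3: lead(−7x³ + 47x² + 81x − 72) ÷ lead(D) = −7x³ ÷ x = −7x². Subtract (−7x²)·D = −7x³ + 56x². Remainder: −9x² + 81x − 72.
Step 4: lead(−9x² + 81x − 72) ÷ lead(D) = −9x² ÷ x = −9x. Subtract (−9x)·D = −9x² + 72x. Remainder: 9x − 72.
Step 5: lead(9x − 72) ÷ lead(D) = 9x ÷ x = 9. Subtract (9)·D = 9x − 72. Remainder: 0.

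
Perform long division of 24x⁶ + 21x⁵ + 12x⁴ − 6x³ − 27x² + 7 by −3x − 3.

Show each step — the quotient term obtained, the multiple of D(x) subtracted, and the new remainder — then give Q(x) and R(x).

Step 1: lead(24x⁶ + 21x⁵ + 12x⁴ − 6x³ − 27x² + 7) ÷ lead(D) = 24x⁶ ÷ −3x = −8x⁵. Subtract (−8x⁵)·D = 24x⁶ + 24x⁵. Remainder: −3x⁵ + 12x⁴ − 6x³ − 27x² + 7.
Step 2: lead(−3x⁵ + 12x⁴ − 6x³ − 27x² + 7) ÷ lead(D) = −3x⁵ ÷ −3x = x⁴. Subtract (x⁴)·D = −3x⁵ − 3x⁴. Remainder: 15x⁴ − 6x³ − 27x² + 7.
Step 3: lead(15x⁴ − 6x³ − 27x² + 7) ÷ lead(D) = 15x⁴ ÷ −3x = −5x³. Subtract (−5x³)·D = 15x⁴ + 15x³. Remainder: −21x³ − 27x² + 7.
Step 4: lead(−21x³ − 27x² + 7) ÷ lead(D) = −21x³ ÷ −3x = 7x². Subtract (7x²)·D = −21x³ − 21x². Remainder: −6x² + 7.
Step 5: lead(−6x² + 7) ÷ lead(D) = −6x² ÷ −3x = 2x. Subtract (2x)·D = −6x² − 6x. Remainder: 6x + 7.
Step 6: lead(6x + 7) ÷ lead(D) = 6x ÷ −3x = −2. Subtract (−2)·D = 6x + 6. Remainder: 1.

Q(x) = −8x⁵ + x⁴ − 5x³ + 7x² + 2x − 2; R(x) = 1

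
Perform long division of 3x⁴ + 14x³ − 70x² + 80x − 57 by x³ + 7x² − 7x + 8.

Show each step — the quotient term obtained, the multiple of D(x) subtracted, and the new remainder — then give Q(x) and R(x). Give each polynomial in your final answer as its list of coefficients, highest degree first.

Step 1: lead(3x⁴ + 14x³ − 70x² + 80x − 57) ÷ lead(D) = 3x⁴ ÷ x³ = 3x. Subtract (3x)·D = 3x⁴ + 21x³ − 21x² + 24x. Remainder: −7x³ − 49x² + 56x − 57.
Step 2: lead(−7x³ − 49x² + 56x − 57) ÷ lead(D) = −7x³ ÷ x³ = −7. Subtract (−7)·D = −7x³ − 49x² + 49x − 56. Remainder: 7x − 1.

Q = [3, -7]; R = [7, -1]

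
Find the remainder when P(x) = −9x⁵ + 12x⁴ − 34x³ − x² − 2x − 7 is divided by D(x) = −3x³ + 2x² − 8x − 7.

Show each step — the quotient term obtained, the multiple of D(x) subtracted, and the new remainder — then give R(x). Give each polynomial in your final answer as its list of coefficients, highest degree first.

Step 1: lead(−9x⁵ + 12x⁴ − 34x³ − x² − 2x − 7) ÷ lead(D) = −9x⁵ ÷ −3x³ = 3x². Subtract (3x²)·D = −9x⁵ + 6x⁴ − 24x³ − 21x². Remainder: 6x⁴ − 10x³ + 20x² − 2x − 7.
Step 2: lead(6x⁴ − 10x³ + 20x² − 2x − 7) ÷ lead(D) = 6x⁴ ÷ −3x³ = −2x. Subtract (−2x)·D = 6x⁴ − 4x³ + 16x² + 14x. Remainder: −6x³ + 4x² − 16x − 7.
Step 3: lead(−6x³ + 4x² − 16x − 7) ÷ lead(D) = −6x³ ÷ −3x³ = 2. Subtract (2)·D = −6x³ + 4x² − 16x − 14. Remainder: 7.

R = [7]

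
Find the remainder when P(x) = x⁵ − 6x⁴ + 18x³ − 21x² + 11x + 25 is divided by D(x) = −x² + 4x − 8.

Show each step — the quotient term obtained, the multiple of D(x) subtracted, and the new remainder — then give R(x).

Step 1: lead(x⁵ − 6x⁴ + 18x³ − 21x² + 11x + 25) ÷ lead(D) = x⁵ ÷ −x² = −x³. Subtract (−x³)·D = x⁵ − 4x⁴ + 8x³. Remainder: −2x⁴ + 10x³ − 21x² + 11x + 25.
Step 2: lead(−2x⁴ + 10x³ − 21x² + 11x + 25) ÷ lead(D) = −2x⁴ ÷ −x² = 2x². Subtract (2x²)·D = −2x⁴ + 8x³ − 16x². Remainder: 2x³ − 5x² + 11x + 25.
Step 3: lead(2x³ − 5x² + 11x + 25) ÷ lead(D) = 2x³ ÷ −x² = −2x. Subtract (−2x)·D = 2x³ − 8x² + 16x. Remainder: 3x² − 5x + 25.
Step 4: lead(3x² − 5x + 25) ÷ lead(D) = 3x² ÷ −x² = −3. Subtract (−3)·D = 3x² − 12x + 24. Remainder: 7x + 1.

R(x) = 7x + 1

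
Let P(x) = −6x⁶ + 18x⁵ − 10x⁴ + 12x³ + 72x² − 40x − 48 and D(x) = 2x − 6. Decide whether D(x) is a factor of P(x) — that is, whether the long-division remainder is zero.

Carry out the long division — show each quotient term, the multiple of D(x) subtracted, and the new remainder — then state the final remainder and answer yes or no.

Step 1: lead(−6x⁶ + 18x⁵ − 10x⁴ + 12x³ + 72x² − 40x − 48) ÷ lead(D) = −6x⁶ ÷ 2x = −3x⁵. Subtract (−3x⁵)·D = −6x⁶ + 18x⁵. Remainder: −10x⁴ + 12x³ + 72x² − 40x − 48.
Step 2: lead(−10x⁴ + 12x³ + 72x² − 40x − 48) ÷ lead(D) = −10x⁴ ÷ 2x = −5x³. Subtract (−5x³)·D = −10x⁴ + 30x³. Remainder: −18x³ + 72x² − 40x − 48.
Step 3: lead(−18x³ + 72x² − 40x − 48) ÷ lead(D) = −18x³ ÷ 2x = −9x². Subtract (−9x²)·D = −18x³ + 54x². Remainder: 18x² − 40x − 48.
Step 4: lead(18x² − 40x − 48) ÷ lead(D) = 18x² ÷ 2x = 9x. Subtract (9x)·D = 18x² − 54x. Remainder: 14x − 48.
Step 5: lead(14x − 48) ÷ lead(D) = 14x ÷ 2x = 7. Subtract (7)·D = 14x − 42. Remainder: −6.

R(x) = −6, so D(x) is not a factor of P(x). no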